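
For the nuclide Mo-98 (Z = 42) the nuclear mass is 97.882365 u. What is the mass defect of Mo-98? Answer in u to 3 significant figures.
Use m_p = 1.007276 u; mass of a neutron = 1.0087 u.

With 42 protons and 56 neutrons (A = 98):
Mass of separated nucleons = 42(1.007276) + 56(1.0087) = 42.305592 + 56.4872 = 98.792792 u
Mass defect Δm = 98.792792 − 97.882365 = 0.910427 u

0.910 u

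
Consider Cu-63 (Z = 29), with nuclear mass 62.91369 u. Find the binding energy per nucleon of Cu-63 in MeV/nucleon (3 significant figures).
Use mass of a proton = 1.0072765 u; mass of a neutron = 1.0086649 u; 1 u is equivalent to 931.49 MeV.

Mass of separated nucleons = 29(1.0072765) + 34(1.0086649) = 29.2110185 + 34.2946066 = 63.5056251 u
Δm = 63.5056251 − 62.91369 = 0.5919351 u
Binding energy = Δm·c² = 0.5919351 × 931.49 MeV/u = 551.382 MeV
Per nucleon: 551.382 / 63 = 8.752 MeV

8.75 MeV/nucleon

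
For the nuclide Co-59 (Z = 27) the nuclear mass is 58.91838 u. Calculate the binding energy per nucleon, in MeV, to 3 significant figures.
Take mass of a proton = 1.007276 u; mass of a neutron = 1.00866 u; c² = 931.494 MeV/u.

Mass of separated nucleons = 27(1.007276) + 32(1.00866) = 27.196452 + 32.27712 = 59.473572 u
Mass defect Δm = 59.473572 − 58.91838 = 0.555192 u
E_B = 0.555192 × 931.494 = 517.158 MeV
Per nucleon: 517.158 / 59 = 8.765 MeV

8.77 MeV/nucleon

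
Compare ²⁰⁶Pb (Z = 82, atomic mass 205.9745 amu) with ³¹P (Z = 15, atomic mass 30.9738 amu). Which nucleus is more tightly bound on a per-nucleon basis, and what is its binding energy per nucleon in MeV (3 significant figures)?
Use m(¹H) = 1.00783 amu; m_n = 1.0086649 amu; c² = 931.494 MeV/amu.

²⁰⁶Pb: Σm = 82(1.00783) + 124(1.0086649) = 207.7165076 amu; Δm = 1.7420076 amu; E_B = 1622.7 MeV; E_B/A = 7.877 MeV
³¹P: Σm = 15(1.00783) + 16(1.0086649) = 31.2560884 amu; Δm = 0.2822884 amu; E_B = 262.95 MeV; E_B/A = 8.482 MeV
³¹P has the higher binding energy per nucleon, so it is the more tightly bound nucleus.

³¹P; 8.48 MeV/nucleon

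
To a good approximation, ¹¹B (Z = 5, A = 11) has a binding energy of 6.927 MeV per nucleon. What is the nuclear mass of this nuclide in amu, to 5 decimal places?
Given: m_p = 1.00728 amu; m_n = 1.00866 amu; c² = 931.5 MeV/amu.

Total binding energy = 11 × 6.927 = 76.197 MeV
Mass defect = 76.197 MeV / (931.5 MeV/amu) = 0.0818003 amu
Constituent mass = 5(1.00728) + 6(1.00866) = 11.08836 amu
Nuclear mass = 11.08836 − 0.0818003 = 11.0065597 amu ≈ 11.00656 amu (to 5 decimal places)

11.00656 amu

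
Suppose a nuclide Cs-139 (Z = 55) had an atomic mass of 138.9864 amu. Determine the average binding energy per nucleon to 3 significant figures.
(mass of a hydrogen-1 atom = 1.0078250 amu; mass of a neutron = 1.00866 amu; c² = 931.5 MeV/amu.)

7.85 MeV/nucleon

Z = 55, so N = A − Z = 139 − 55 = 84.
Mass of separated nucleons = 55(1.0078250) + 84(1.00866) = 55.4303750 + 84.72744 = 140.1578150 amu
The mass defect is 140.1578150 − 138.9864 = 1.1714150 amu.
Converting to energy: 1.1714150 amu × 931.5 MeV/amu = 1091.17 MeV
Dividing by A = 139 gives 7.850 MeV per nucleon.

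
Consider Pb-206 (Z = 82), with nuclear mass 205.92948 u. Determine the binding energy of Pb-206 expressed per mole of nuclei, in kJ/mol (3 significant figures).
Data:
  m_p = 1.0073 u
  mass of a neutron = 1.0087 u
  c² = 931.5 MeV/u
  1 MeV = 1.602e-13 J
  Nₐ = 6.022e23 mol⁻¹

Total constituent mass: 82 × 1.0073 + 124 × 1.0087 = 207.6774 u
The mass defect is 207.6774 − 205.92948 = 1.74792 u.
Binding energy = Δm·c² = 1.74792 × 931.5 MeV/u = 1628.19 MeV
Per nucleus in joules: 1628.19 MeV × 1.602e-13 J/MeV = 2.6084e-10 J
Per mole: 2.6084e-10 J × 6.022e23 mol⁻¹ = 1.5708e+14 J/mol

1.57e+11 kJ/mol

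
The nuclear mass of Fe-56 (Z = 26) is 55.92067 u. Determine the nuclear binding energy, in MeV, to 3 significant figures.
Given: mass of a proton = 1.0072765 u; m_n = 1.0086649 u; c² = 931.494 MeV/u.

492 MeV

The nucleus contains 26 protons and 56 − 26 = 30 neutrons.
Σm = 26·m_p + 30·m_n = 26.1891890 + 30.2599470 = 56.4491360 u
The mass defect is 56.4491360 − 55.92067 = 0.5284660 u.
Binding energy = Δm·c² = 0.5284660 × 931.494 MeV/u = 492.263 MeV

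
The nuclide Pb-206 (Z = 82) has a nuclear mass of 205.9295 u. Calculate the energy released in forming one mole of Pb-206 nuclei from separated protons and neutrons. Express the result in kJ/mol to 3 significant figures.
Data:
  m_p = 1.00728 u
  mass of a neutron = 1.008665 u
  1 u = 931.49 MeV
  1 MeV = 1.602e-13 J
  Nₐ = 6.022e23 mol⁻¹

1.57e+11 kJ/mol

With 82 protons and 124 neutrons (A = 206):
Σm = 82·m_p + 124·m_n = 82.59696 + 125.074460 = 207.671420 u
Mass defect Δm = 207.671420 − 205.9295 = 1.741920 u
Binding energy = Δm·c² = 1.741920 × 931.49 MeV/u = 1622.58 MeV
Per nucleus in joules: 1622.58 MeV × 1.602e-13 J/MeV = 2.5994e-10 J
Per mole: 2.5994e-10 J × 6.022e23 mol⁻¹ = 1.5654e+14 J/mol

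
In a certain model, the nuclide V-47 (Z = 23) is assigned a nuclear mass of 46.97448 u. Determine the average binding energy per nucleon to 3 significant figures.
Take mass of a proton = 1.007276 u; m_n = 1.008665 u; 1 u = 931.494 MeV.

7.94 MeV/nucleon

With 23 protons and 24 neutrons (A = 47):
Σm = 23·m_p + 24·m_n = 23.167348 + 24.207960 = 47.375308 u
Mass defect Δm = 47.375308 − 46.97448 = 0.400828 u
Binding energy = Δm·c² = 0.400828 × 931.494 MeV/u = 373.369 MeV
Per nucleon: 373.369 / 47 = 7.944 MeV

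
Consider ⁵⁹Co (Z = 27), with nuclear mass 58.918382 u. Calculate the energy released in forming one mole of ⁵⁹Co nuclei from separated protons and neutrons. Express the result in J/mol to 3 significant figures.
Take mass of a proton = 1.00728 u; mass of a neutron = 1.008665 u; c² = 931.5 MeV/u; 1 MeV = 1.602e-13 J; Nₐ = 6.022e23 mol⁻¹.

The nucleus contains 27 protons and 59 − 27 = 32 neutrons.
Σm = 27·m_p + 32·m_n = 27.19656 + 32.277280 = 59.473840 u
The mass defect is 59.473840 − 58.918382 = 0.555458 u.
Converting to energy: 0.555458 u × 931.5 MeV/u = 517.409 MeV
Per nucleus in joules: 517.409 MeV × 1.602e-13 J/MeV = 8.2889e-11 J
Per mole: 8.2889e-11 J × 6.022e23 mol⁻¹ = 4.9916e+13 J/mol

4.99e+13 J/mol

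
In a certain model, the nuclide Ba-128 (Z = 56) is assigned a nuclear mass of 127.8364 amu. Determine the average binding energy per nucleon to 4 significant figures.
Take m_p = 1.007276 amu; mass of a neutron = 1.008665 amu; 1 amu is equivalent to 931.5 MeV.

Z = 56, so N = A − Z = 128 − 56 = 72.
Mass of separated nucleons = 56(1.007276) + 72(1.008665) = 56.407456 + 72.623880 = 129.031336 amu
The mass defect is 129.031336 − 127.8364 = 1.194936 amu.
E_B = 1.194936 × 931.5 = 1113.08 MeV
BE/A = 1113.08 MeV / 128 = 8.696 MeV/nucleon

8.696 MeV/nucleon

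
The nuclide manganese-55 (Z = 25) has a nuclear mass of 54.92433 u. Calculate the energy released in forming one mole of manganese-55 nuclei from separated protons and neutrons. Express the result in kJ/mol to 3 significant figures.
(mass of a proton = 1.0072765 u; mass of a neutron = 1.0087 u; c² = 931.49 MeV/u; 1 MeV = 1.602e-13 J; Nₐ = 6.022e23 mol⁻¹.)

4.66e+10 kJ/mol

With 25 protons and 30 neutrons (A = 55):
Total constituent mass: 25 × 1.0072765 + 30 × 1.0087 = 55.4429125 u
Mass defect Δm = 55.4429125 − 54.92433 = 0.5185825 u
E_B = 0.5185825 × 931.49 = 483.054 MeV
Per nucleus in joules: 483.054 MeV × 1.602e-13 J/MeV = 7.7385e-11 J
Per mole: 7.7385e-11 J × 6.022e23 mol⁻¹ = 4.6601e+13 J/mol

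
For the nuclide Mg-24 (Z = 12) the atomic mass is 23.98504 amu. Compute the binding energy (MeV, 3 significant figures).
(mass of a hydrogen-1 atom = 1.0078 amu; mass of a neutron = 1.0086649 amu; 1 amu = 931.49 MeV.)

198 MeV

The nucleus contains 12 protons and 24 − 12 = 12 neutrons.
Total constituent mass: 12 × 1.0078 + 12 × 1.0086649 = 24.1975788 amu
Mass defect Δm = 24.1975788 − 23.98504 = 0.2125388 amu
Converting to energy: 0.2125388 amu × 931.49 MeV/amu = 197.978 MeV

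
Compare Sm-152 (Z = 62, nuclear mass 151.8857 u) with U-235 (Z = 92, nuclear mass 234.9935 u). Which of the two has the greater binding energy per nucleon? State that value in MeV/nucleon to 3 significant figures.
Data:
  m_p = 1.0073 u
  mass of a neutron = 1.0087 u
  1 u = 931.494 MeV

Sm-152; 8.27 MeV/nucleon

Sm-152: Σm = 62(1.0073) + 90(1.0087) = 153.2356 u; Δm = 1.3499 u; E_B = 1257.42 MeV; E_B/A = 8.273 MeV
U-235: Σm = 92(1.0073) + 143(1.0087) = 236.9157 u; Δm = 1.9222 u; E_B = 1790.5 MeV; E_B/A = 7.619 MeV
Sm-152 has the higher binding energy per nucleon, so it is the more tightly bound nucleus.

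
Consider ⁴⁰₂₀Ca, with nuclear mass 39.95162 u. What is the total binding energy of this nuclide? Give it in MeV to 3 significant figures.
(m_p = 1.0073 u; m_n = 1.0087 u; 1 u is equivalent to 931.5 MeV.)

The nucleus contains 20 protons and 40 − 20 = 20 neutrons.
Total constituent mass: 20 × 1.0073 + 20 × 1.0087 = 40.3200 u
The mass defect is 40.3200 − 39.95162 = 0.36838 u.
Binding energy = Δm·c² = 0.36838 × 931.5 MeV/u = 343.146 MeV

343 MeV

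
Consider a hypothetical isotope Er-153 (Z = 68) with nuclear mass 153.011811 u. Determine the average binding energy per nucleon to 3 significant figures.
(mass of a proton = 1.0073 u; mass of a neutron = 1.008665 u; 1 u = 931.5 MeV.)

7.43 MeV/nucleon

The nucleus contains 68 protons and 153 − 68 = 85 neutrons.
Total constituent mass: 68 × 1.0073 + 85 × 1.008665 = 154.232925 u
Δm = 154.232925 − 153.011811 = 1.221114 u
Converting to energy: 1.221114 u × 931.5 MeV/u = 1137.47 MeV
Dividing by A = 153 gives 7.434 MeV per nucleon.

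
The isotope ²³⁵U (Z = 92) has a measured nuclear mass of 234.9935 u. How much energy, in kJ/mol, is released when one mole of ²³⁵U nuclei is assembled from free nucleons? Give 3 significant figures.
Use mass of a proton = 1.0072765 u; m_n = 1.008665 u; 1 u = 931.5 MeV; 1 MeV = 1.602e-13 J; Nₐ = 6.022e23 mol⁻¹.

The nucleus contains 92 protons and 235 − 92 = 143 neutrons.
Mass of separated nucleons = 92(1.0072765) + 143(1.008665) = 92.6694380 + 144.239095 = 236.9085330 u
Δm = 236.9085330 − 234.9935 = 1.9150330 u
E_B = 1.9150330 × 931.5 = 1783.85 MeV
Per nucleus in joules: 1783.85 MeV × 1.602e-13 J/MeV = 2.8577e-10 J
Per mole: 2.8577e-10 J × 6.022e23 mol⁻¹ = 1.7209e+14 J/mol

1.72e+11 kJ/mol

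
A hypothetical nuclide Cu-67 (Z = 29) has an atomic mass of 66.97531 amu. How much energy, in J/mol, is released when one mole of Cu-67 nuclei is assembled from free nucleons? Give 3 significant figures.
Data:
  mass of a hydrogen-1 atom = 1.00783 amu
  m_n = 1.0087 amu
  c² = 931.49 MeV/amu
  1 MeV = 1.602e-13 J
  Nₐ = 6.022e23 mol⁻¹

5.23e+13 J/mol

The nucleus contains 29 protons and 67 − 29 = 38 neutrons.
Total constituent mass: 29 × 1.00783 + 38 × 1.0087 = 67.55767 amu
Δm = 67.55767 − 66.97531 = 0.58236 amu
Binding energy = Δm·c² = 0.58236 × 931.49 MeV/amu = 542.463 MeV
Per nucleus in joules: 542.463 MeV × 1.602e-13 J/MeV = 8.6903e-11 J
Per mole: 8.6903e-11 J × 6.022e23 mol⁻¹ = 5.2333e+13 J/mol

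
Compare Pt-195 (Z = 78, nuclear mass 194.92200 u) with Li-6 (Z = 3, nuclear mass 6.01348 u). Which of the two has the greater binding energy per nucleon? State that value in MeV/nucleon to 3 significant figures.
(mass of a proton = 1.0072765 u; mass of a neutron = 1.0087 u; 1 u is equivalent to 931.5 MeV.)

Pt-195; 7.95 MeV/nucleon

Pt-195: Σm = 78(1.0072765) + 117(1.0087) = 196.5854670 u; Δm = 1.6634670 u; E_B = 1549.5 MeV; E_B/A = 7.946 MeV
Li-6: Σm = 3(1.0072765) + 3(1.0087) = 6.0479295 u; Δm = 0.0344495 u; E_B = 32.090 MeV; E_B/A = 5.348 MeV
Pt-195 has the higher binding energy per nucleon, so it is the more tightly bound nucleus.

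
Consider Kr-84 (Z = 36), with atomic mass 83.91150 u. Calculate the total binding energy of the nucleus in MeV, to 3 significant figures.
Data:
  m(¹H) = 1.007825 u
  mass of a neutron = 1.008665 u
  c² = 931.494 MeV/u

With 36 protons and 48 neutrons (A = 84):
Mass of separated nucleons = 36(1.007825) + 48(1.008665) = 36.281700 + 48.415920 = 84.697620 u
Δm = 84.697620 − 83.91150 = 0.786120 u
Binding energy = Δm·c² = 0.786120 × 931.494 MeV/u = 732.266 MeV

732 MeV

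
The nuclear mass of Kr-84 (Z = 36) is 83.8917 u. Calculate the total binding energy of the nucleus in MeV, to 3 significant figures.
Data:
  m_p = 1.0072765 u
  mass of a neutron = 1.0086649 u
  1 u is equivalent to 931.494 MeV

Z = 36, so N = A − Z = 84 − 36 = 48.
Σm = 36·m_p + 48·m_n = 36.2619540 + 48.4159152 = 84.6778692 u
Mass defect Δm = 84.6778692 − 83.8917 = 0.7861692 u
E_B = 0.7861692 × 931.494 = 732.312 MeV

732 MeV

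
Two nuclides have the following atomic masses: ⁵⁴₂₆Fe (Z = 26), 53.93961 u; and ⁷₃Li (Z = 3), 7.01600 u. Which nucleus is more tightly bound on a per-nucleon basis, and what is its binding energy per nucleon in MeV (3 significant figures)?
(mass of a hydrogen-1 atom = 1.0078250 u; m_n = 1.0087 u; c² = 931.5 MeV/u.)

⁵⁴₂₆Fe: Σm = 26(1.0078250) + 28(1.0087) = 54.4470500 u; Δm = 0.5074400 u; E_B = 472.68 MeV; E_B/A = 8.753 MeV
⁷₃Li: Σm = 3(1.0078250) + 4(1.0087) = 7.0582750 u; Δm = 0.0422750 u; E_B = 39.379 MeV; E_B/A = 5.626 MeV
⁵⁴₂₆Fe has the higher binding energy per nucleon, so it is the more tightly bound nucleus.

⁵⁴₂₆Fe; 8.75 MeV/nucleon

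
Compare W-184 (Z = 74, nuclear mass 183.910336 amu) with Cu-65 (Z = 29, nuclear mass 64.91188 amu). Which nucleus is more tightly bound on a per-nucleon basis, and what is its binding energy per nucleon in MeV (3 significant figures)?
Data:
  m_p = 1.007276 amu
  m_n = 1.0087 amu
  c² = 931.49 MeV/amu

Cu-65; 8.77 MeV/nucleon

W-184: Σm = 74(1.007276) + 110(1.0087) = 185.495424 amu; Δm = 1.585088 amu; E_B = 1476.5 MeV; E_B/A = 8.024 MeV
Cu-65: Σm = 29(1.007276) + 36(1.0087) = 65.524204 amu; Δm = 0.612324 amu; E_B = 570.374 MeV; E_B/A = 8.77498 MeV
Cu-65 has the higher binding energy per nucleon, so it is the more tightly bound nucleus.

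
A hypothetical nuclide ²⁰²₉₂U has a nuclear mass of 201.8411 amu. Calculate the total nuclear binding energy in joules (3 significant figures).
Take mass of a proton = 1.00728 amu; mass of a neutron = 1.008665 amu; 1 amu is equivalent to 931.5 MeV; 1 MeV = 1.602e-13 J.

2.66e-10 J

With 92 protons and 110 neutrons (A = 202):
Total constituent mass: 92 × 1.00728 + 110 × 1.008665 = 203.622910 amu
Δm = 203.622910 − 201.8411 = 1.781810 amu
E_B = 1.781810 × 931.5 = 1659.76 MeV
In joules: 1659.76 MeV × 1.602e-13 J/MeV = 2.6589e-10 J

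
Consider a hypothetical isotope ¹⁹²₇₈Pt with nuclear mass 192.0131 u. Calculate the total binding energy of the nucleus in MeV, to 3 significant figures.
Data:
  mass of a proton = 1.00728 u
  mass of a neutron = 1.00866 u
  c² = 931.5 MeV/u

With 78 protons and 114 neutrons (A = 192):
Total constituent mass: 78 × 1.00728 + 114 × 1.00866 = 193.55508 u
Δm = 193.55508 − 192.0131 = 1.54198 u
Binding energy = Δm·c² = 1.54198 × 931.5 MeV/u = 1436.35 MeV

1440 MeV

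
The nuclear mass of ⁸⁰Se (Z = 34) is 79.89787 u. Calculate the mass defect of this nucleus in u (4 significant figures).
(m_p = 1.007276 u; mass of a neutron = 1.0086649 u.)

0.7481 u

The nucleus contains 34 protons and 80 − 34 = 46 neutrons.
Σm = 34·m_p + 46·m_n = 34.247384 + 46.3985854 = 80.6459694 u
Mass defect Δm = 80.6459694 − 79.89787 = 0.7480994 u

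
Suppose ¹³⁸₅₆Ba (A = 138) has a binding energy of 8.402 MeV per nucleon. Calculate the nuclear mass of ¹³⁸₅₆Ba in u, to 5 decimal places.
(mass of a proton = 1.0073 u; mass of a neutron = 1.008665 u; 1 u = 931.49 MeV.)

137.87458 u

Total binding energy = 138 × 8.402 = 1159.476 MeV
Mass defect = 1159.476 MeV / (931.49 MeV/u) = 1.2447541 u
Constituent mass = 56(1.0073) + 82(1.008665) = 139.119330 u
Nuclear mass = 139.119330 − 1.2447541 = 137.8745759 u ≈ 137.87458 u (to 5 decimal places)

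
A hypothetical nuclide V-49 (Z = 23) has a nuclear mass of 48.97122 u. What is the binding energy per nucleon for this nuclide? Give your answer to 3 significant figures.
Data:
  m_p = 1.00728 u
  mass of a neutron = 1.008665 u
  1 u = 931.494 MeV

8.01 MeV/nucleon

Total constituent mass: 23 × 1.00728 + 26 × 1.008665 = 49.392730 u
Δm = 49.392730 − 48.97122 = 0.421510 u
E_B = 0.421510 × 931.494 = 392.634 MeV
BE/A = 392.634 MeV / 49 = 8.013 MeV/nucleon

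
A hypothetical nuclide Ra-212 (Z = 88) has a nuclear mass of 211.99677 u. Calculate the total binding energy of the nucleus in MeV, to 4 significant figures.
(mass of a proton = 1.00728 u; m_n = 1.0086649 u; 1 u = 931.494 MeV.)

Z = 88, so N = A − Z = 212 − 88 = 124.
Mass of separated nucleons = 88(1.00728) + 124(1.0086649) = 88.64064 + 125.0744476 = 213.7150876 u
Δm = 213.7150876 − 211.99677 = 1.7183176 u
Binding energy = Δm·c² = 1.7183176 × 931.494 MeV/u = 1600.60 MeV

1601 MeV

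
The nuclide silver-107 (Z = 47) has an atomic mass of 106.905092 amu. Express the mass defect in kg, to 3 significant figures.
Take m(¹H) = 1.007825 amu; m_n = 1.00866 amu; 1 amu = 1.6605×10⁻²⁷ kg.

The nucleus contains 47 protons and 107 − 47 = 60 neutrons.
Total constituent mass: 47 × 1.007825 + 60 × 1.00866 = 107.887375 amu
Mass defect Δm = 107.887375 − 106.905092 = 0.982283 amu
In SI units: 0.982283 amu × 1.6605×10⁻²⁷ kg/amu = 1.6311e-27 kg

1.63e-27 kg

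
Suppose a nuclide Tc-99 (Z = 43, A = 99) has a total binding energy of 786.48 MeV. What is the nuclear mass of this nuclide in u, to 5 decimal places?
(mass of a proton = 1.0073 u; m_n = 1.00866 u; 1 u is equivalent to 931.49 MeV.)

Mass defect = 786.48 MeV / (931.49 MeV/u) = 0.8443247 u
Constituent mass = 43(1.0073) + 56(1.00866) = 99.79886 u
Nuclear mass = 99.79886 − 0.8443247 = 98.9545353 u ≈ 98.95454 u (to 5 decimal places)

98.95454 u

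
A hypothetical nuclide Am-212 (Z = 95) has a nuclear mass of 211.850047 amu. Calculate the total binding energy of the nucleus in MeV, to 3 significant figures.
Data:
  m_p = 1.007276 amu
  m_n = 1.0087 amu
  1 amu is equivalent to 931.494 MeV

1730 MeV

The nucleus contains 95 protons and 212 − 95 = 117 neutrons.
Total constituent mass: 95 × 1.007276 + 117 × 1.0087 = 213.709120 amu
Δm = 213.709120 − 211.850047 = 1.859073 amu
Binding energy = Δm·c² = 1.859073 × 931.494 MeV/amu = 1731.72 MeV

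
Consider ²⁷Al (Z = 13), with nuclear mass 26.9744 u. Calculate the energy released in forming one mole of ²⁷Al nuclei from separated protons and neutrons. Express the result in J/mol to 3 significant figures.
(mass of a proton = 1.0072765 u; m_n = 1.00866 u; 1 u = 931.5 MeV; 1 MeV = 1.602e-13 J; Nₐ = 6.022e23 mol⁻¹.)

2.17e+13 J/mol

Σm = 13·m_p + 14·m_n = 13.0945945 + 14.12124 = 27.2158345 u
Δm = 27.2158345 − 26.9744 = 0.2414345 u
Converting to energy: 0.2414345 u × 931.5 MeV/u = 224.896 MeV
Per nucleus in joules: 224.896 MeV × 1.602e-13 J/MeV = 3.6028e-11 J
Per mole: 3.6028e-11 J × 6.022e23 mol⁻¹ = 2.1696e+13 J/mol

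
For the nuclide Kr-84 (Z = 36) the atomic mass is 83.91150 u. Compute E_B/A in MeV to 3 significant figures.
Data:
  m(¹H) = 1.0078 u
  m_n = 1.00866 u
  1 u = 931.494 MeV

8.70 MeV/nucleon

Z = 36, so N = A − Z = 84 − 36 = 48.
Mass of separated nucleons = 36(1.0078) + 48(1.00866) = 36.2808 + 48.41568 = 84.69648 u
Δm = 84.69648 − 83.91150 = 0.78498 u
Binding energy = Δm·c² = 0.78498 × 931.494 MeV/u = 731.204 MeV
BE/A = 731.204 MeV / 84 = 8.7048 MeV/nucleon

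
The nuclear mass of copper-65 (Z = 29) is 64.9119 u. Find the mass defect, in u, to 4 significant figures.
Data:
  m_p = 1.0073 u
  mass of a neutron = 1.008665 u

The nucleus contains 29 protons and 65 − 29 = 36 neutrons.
Mass of separated nucleons = 29(1.0073) + 36(1.008665) = 29.2117 + 36.311940 = 65.523640 u
Δm = 65.523640 − 64.9119 = 0.611740 u

0.6117 u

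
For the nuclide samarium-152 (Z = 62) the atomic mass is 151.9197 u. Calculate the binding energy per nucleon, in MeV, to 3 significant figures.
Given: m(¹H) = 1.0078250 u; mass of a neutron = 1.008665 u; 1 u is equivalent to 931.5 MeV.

Mass of separated nucleons = 62(1.0078250) + 90(1.008665) = 62.4851500 + 90.779850 = 153.2650000 u
Mass defect Δm = 153.2650000 − 151.9197 = 1.3453000 u
Binding energy = Δm·c² = 1.3453000 × 931.5 MeV/u = 1253.15 MeV
BE/A = 1253.15 MeV / 152 = 8.244 MeV/nucleon

8.24 MeV/nucleon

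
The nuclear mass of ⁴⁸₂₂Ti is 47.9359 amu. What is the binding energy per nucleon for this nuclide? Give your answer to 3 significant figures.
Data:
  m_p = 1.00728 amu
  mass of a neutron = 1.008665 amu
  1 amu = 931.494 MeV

8.72 MeV/nucleon

Z = 22, so N = A − Z = 48 − 22 = 26.
Mass of separated nucleons = 22(1.00728) + 26(1.008665) = 22.16016 + 26.225290 = 48.385450 amu
The mass defect is 48.385450 − 47.9359 = 0.449550 amu.
Binding energy = Δm·c² = 0.449550 × 931.494 MeV/amu = 418.753 MeV
Per nucleon: 418.753 / 48 = 8.724 MeV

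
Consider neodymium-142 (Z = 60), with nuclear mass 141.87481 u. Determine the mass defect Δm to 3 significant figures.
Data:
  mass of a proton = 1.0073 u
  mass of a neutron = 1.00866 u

With 60 protons and 82 neutrons (A = 142):
Σm = 60·m_p + 82·m_n = 60.4380 + 82.71012 = 143.14812 u
Mass defect Δm = 143.14812 − 141.87481 = 1.27331 u

1.27 u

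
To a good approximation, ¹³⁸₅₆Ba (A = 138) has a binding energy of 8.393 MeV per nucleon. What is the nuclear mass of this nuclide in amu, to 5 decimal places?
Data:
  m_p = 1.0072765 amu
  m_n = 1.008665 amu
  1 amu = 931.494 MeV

137.87460 amu

Total binding energy = 138 × 8.393 = 1158.234 MeV
Mass defect = 1158.234 MeV / (931.494 MeV/amu) = 1.2434154 amu
Constituent mass = 56(1.0072765) + 82(1.008665) = 139.1180140 amu
Nuclear mass = 139.1180140 − 1.2434154 = 137.8745986 amu ≈ 137.87460 amu (to 5 decimal places)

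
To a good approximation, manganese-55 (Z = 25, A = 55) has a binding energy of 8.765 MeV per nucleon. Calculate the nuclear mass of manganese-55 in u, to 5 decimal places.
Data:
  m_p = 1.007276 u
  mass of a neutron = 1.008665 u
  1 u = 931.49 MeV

Total binding energy = 55 × 8.765 = 482.075 MeV
Mass defect = 482.075 MeV / (931.49 MeV/u) = 0.5175311 u
Constituent mass = 25(1.007276) + 30(1.008665) = 55.441850 u
Nuclear mass = 55.441850 − 0.5175311 = 54.9243189 u ≈ 54.92432 u (to 5 decimal places)

54.92432 u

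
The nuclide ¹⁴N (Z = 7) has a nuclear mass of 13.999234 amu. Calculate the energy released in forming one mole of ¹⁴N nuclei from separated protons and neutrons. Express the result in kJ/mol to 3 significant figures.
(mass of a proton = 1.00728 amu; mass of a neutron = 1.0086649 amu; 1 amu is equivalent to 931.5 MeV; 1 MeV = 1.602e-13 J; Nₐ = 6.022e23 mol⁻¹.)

Total constituent mass: 7 × 1.00728 + 7 × 1.0086649 = 14.1116143 amu
Δm = 14.1116143 − 13.999234 = 0.1123803 amu
E_B = 0.1123803 × 931.5 = 104.682 MeV
Per nucleus in joules: 104.682 MeV × 1.602e-13 J/MeV = 1.6770e-11 J
Per mole: 1.6770e-11 J × 6.022e23 mol⁻¹ = 1.0099e+13 J/mol

1.01e+10 kJ/mol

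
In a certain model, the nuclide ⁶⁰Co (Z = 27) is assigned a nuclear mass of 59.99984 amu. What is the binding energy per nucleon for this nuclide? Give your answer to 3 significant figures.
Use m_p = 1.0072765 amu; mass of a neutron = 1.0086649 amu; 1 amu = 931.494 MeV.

7.49 MeV/nucleon

Σm = 27·m_p + 33·m_n = 27.1964655 + 33.2859417 = 60.4824072 amu
Δm = 60.4824072 − 59.99984 = 0.4825672 amu
E_B = 0.4825672 × 931.494 = 449.508 MeV
Dividing by A = 60 gives 7.492 MeV per nucleon.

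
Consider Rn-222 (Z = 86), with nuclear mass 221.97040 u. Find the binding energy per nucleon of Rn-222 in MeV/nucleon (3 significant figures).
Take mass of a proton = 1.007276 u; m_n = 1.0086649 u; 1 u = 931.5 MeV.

The nucleus contains 86 protons and 222 − 86 = 136 neutrons.
Mass of separated nucleons = 86(1.007276) + 136(1.0086649) = 86.625736 + 137.1784264 = 223.8041624 u
Δm = 223.8041624 − 221.97040 = 1.8337624 u
E_B = 1.8337624 × 931.5 = 1708.15 MeV
BE/A = 1708.15 MeV / 222 = 7.694 MeV/nucleon

7.69 MeV/nucleon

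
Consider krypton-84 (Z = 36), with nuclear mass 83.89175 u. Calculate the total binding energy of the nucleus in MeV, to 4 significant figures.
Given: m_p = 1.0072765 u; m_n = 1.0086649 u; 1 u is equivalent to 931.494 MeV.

Total constituent mass: 36 × 1.0072765 + 48 × 1.0086649 = 84.6778692 u
Mass defect Δm = 84.6778692 − 83.89175 = 0.7861192 u
Binding energy = Δm·c² = 0.7861192 × 931.494 MeV/u = 732.265 MeV

732.3 MeV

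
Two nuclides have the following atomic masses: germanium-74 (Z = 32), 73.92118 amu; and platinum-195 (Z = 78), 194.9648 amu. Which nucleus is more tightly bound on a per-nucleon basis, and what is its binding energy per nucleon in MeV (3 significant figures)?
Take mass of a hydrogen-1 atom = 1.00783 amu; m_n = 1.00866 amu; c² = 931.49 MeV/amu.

germanium-74: Σm = 32(1.00783) + 42(1.00866) = 74.61428 amu; Δm = 0.69310 amu; E_B = 645.616 MeV; E_B/A = 8.7245 MeV
platinum-195: Σm = 78(1.00783) + 117(1.00866) = 196.62396 amu; Δm = 1.65916 amu; E_B = 1545.5 MeV; E_B/A = 7.926 MeV
germanium-74 has the higher binding energy per nucleon, so it is the more tightly bound nucleus.

germanium-74; 8.72 MeV/nucleon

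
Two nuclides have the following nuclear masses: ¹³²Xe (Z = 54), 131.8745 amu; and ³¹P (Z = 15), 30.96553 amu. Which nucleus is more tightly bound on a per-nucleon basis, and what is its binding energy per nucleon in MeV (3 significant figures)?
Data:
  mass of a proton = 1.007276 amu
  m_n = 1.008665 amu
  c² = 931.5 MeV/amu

³¹P; 8.48 MeV/nucleon

¹³²Xe: Σm = 54(1.007276) + 78(1.008665) = 133.068774 amu; Δm = 1.194274 amu; E_B = 1112.5 MeV; E_B/A = 8.428 MeV
³¹P: Σm = 15(1.007276) + 16(1.008665) = 31.247780 amu; Δm = 0.282250 amu; E_B = 262.92 MeV; E_B/A = 8.481 MeV
³¹P has the higher binding energy per nucleon, so it is the more tightly bound nucleus.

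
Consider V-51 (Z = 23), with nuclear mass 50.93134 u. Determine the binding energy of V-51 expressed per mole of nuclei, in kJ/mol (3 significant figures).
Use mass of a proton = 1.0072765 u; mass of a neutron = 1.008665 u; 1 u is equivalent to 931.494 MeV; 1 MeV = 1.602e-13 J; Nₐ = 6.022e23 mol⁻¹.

4.30e+10 kJ/mol

Σm = 23·m_p + 28·m_n = 23.1673595 + 28.242620 = 51.4099795 u
The mass defect is 51.4099795 − 50.93134 = 0.4786395 u.
Converting to energy: 0.4786395 u × 931.494 MeV/u = 445.850 MeV
Per nucleus in joules: 445.850 MeV × 1.602e-13 J/MeV = 7.1425e-11 J
Per mole: 7.1425e-11 J × 6.022e23 mol⁻¹ = 4.3012e+13 J/mol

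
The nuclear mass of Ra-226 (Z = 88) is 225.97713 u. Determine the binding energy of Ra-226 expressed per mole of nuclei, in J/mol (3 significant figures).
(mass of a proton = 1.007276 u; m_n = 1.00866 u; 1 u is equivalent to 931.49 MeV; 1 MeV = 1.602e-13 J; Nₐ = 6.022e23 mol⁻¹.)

1.67e+14 J/mol

Mass of separated nucleons = 88(1.007276) + 138(1.00866) = 88.640288 + 139.19508 = 227.835368 u
Δm = 227.835368 − 225.97713 = 1.858238 u
Binding energy = Δm·c² = 1.858238 × 931.49 MeV/u = 1730.93 MeV
Per nucleus in joules: 1730.93 MeV × 1.602e-13 J/MeV = 2.7729e-10 J
Per mole: 2.7729e-10 J × 6.022e23 mol⁻¹ = 1.6698e+14 J/mol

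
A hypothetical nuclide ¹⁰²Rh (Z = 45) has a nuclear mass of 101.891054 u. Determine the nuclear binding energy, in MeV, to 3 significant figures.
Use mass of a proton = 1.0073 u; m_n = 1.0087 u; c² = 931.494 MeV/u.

869 MeV

The nucleus contains 45 protons and 102 − 45 = 57 neutrons.
Total constituent mass: 45 × 1.0073 + 57 × 1.0087 = 102.8244 u
Δm = 102.8244 − 101.891054 = 0.933346 u
Binding energy = Δm·c² = 0.933346 × 931.494 MeV/u = 869.406 MeV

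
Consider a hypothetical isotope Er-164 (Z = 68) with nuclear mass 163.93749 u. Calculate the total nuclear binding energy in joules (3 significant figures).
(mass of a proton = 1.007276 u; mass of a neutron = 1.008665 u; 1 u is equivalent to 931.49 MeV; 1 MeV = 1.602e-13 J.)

Σm = 68·m_p + 96·m_n = 68.494768 + 96.831840 = 165.326608 u
Δm = 165.326608 − 163.93749 = 1.389118 u
Binding energy = Δm·c² = 1.389118 × 931.49 MeV/u = 1293.95 MeV
In joules: 1293.95 MeV × 1.602e-13 J/MeV = 2.0729e-10 J

2.07e-10 J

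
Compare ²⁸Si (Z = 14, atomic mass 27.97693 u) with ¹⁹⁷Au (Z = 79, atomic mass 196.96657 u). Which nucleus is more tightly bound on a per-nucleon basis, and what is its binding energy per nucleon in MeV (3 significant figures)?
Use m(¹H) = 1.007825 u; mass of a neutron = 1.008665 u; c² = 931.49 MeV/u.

²⁸Si: Σm = 14(1.007825) + 14(1.008665) = 28.230860 u; Δm = 0.253930 u; E_B = 236.53 MeV; E_B/A = 8.448 MeV
¹⁹⁷Au: Σm = 79(1.007825) + 118(1.008665) = 198.640645 u; Δm = 1.674075 u; E_B = 1559.4 MeV; E_B/A = 7.916 MeV
²⁸Si has the higher binding energy per nucleon, so it is the more tightly bound nucleus.

²⁸Si; 8.45 MeV/nucleon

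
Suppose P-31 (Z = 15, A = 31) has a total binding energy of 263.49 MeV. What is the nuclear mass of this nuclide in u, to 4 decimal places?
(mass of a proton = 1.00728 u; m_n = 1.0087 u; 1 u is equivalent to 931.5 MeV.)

30.9655 u

Mass defect = 263.49 MeV / (931.5 MeV/u) = 0.282866 u
Constituent mass = 15(1.00728) + 16(1.0087) = 31.24840 u
Nuclear mass = 31.24840 − 0.282866 = 30.965534 u ≈ 30.9655 u (to 4 decimal places)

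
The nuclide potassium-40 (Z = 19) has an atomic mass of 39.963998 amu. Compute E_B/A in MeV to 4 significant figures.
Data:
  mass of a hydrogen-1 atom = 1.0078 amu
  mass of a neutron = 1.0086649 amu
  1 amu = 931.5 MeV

With 19 protons and 21 neutrons (A = 40):
Total constituent mass: 19 × 1.0078 + 21 × 1.0086649 = 40.3301629 amu
The mass defect is 40.3301629 − 39.963998 = 0.3661649 amu.
E_B = 0.3661649 × 931.5 = 341.083 MeV
Dividing by A = 40 gives 8.527 MeV per nucleon.

8.527 MeV/nucleon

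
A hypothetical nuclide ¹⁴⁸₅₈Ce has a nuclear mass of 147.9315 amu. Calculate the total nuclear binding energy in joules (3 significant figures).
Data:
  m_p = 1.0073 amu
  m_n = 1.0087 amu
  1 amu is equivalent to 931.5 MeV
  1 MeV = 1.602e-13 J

1.90e-10 J

Σm = 58·m_p + 90·m_n = 58.4234 + 90.7830 = 149.2064 amu
Mass defect Δm = 149.2064 − 147.9315 = 1.2749 amu
E_B = 1.2749 × 931.5 = 1187.57 MeV
In joules: 1187.57 MeV × 1.602e-13 J/MeV = 1.9025e-10 J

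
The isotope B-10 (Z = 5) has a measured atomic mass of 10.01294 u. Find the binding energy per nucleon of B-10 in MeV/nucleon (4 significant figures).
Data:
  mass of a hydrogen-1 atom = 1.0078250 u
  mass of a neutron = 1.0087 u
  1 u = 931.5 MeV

Mass of separated nucleons = 5(1.0078250) + 5(1.0087) = 5.0391250 + 5.0435 = 10.0826250 u
Mass defect Δm = 10.0826250 − 10.01294 = 0.0696850 u
E_B = 0.0696850 × 931.5 = 64.9116 MeV
Per nucleon: 64.9116 / 10 = 6.491 MeV

6.491 MeV/nucleon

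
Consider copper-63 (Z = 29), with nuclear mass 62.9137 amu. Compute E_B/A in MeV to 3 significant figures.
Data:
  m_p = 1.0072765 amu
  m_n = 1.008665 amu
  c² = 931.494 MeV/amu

8.75 MeV/nucleon

With 29 protons and 34 neutrons (A = 63):
Σm = 29·m_p + 34·m_n = 29.2110185 + 34.294610 = 63.5056285 amu
Δm = 63.5056285 − 62.9137 = 0.5919285 amu
E_B = 0.5919285 × 931.494 = 551.378 MeV
BE/A = 551.378 MeV / 63 = 8.752 MeV/nucleon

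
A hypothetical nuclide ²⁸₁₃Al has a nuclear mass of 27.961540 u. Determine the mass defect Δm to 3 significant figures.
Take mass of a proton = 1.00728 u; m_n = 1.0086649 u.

0.263 u

Total constituent mass: 13 × 1.00728 + 15 × 1.0086649 = 28.2246135 u
Δm = 28.2246135 − 27.961540 = 0.2630735 u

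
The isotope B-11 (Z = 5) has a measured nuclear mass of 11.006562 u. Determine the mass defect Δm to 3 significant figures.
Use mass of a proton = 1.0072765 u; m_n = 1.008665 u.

0.0818 u

Mass of separated nucleons = 5(1.0072765) + 6(1.008665) = 5.0363825 + 6.051990 = 11.0883725 u
Mass defect Δm = 11.0883725 − 11.006562 = 0.0818105 u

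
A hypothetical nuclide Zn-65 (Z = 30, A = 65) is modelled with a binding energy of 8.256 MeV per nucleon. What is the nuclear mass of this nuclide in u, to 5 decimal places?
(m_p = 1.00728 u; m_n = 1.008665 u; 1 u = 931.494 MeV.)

Total binding energy = 65 × 8.256 = 536.640 MeV
Mass defect = 536.640 MeV / (931.494 MeV/u) = 0.5761068 u
Constituent mass = 30(1.00728) + 35(1.008665) = 65.521675 u
Nuclear mass = 65.521675 − 0.5761068 = 64.9455682 u ≈ 64.94557 u (to 5 decimal places)

64.94557 u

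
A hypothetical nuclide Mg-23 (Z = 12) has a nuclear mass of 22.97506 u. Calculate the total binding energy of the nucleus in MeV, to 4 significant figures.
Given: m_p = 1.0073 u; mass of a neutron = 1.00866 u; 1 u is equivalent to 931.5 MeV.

Z = 12, so N = A − Z = 23 − 12 = 11.
Σm = 12·m_p + 11·m_n = 12.0876 + 11.09526 = 23.18286 u
The mass defect is 23.18286 − 22.97506 = 0.20780 u.
Binding energy = Δm·c² = 0.20780 × 931.5 MeV/u = 193.566 MeV

193.6 MeV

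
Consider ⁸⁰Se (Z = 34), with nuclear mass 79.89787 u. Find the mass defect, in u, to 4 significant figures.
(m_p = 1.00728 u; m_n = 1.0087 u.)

The nucleus contains 34 protons and 80 − 34 = 46 neutrons.
Mass of separated nucleons = 34(1.00728) + 46(1.0087) = 34.24752 + 46.4002 = 80.64772 u
Mass defect Δm = 80.64772 − 79.89787 = 0.74985 u

0.7499 u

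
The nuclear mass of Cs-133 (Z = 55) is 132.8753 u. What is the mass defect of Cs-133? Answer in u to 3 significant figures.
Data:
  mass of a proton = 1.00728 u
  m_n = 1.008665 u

1.20 u

Mass of separated nucleons = 55(1.00728) + 78(1.008665) = 55.40040 + 78.675870 = 134.076270 u
Mass defect Δm = 134.076270 − 132.8753 = 1.200970 u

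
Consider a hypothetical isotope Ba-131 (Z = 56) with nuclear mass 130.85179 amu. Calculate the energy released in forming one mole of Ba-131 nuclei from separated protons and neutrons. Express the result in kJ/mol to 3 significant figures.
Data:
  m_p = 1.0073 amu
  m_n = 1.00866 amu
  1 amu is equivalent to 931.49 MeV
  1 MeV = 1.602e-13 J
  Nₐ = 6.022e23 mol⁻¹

With 56 protons and 75 neutrons (A = 131):
Mass of separated nucleons = 56(1.0073) + 75(1.00866) = 56.4088 + 75.64950 = 132.05830 amu
Mass defect Δm = 132.05830 − 130.85179 = 1.20651 amu
Converting to energy: 1.20651 amu × 931.49 MeV/amu = 1123.85 MeV
Per nucleus in joules: 1123.85 MeV × 1.602e-13 J/MeV = 1.8004e-10 J
Per mole: 1.8004e-10 J × 6.022e23 mol⁻¹ = 1.0842e+14 J/mol

1.08e+11 kJ/mol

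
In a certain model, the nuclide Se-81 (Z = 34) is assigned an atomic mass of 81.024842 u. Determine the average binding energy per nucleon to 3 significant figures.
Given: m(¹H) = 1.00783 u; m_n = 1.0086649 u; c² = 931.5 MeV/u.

7.46 MeV/nucleon

The nucleus contains 34 protons and 81 − 34 = 47 neutrons.
Mass of separated nucleons = 34(1.00783) + 47(1.0086649) = 34.26622 + 47.4072503 = 81.6734703 u
The mass defect is 81.6734703 − 81.024842 = 0.6486283 u.
E_B = 0.6486283 × 931.5 = 604.197 MeV
BE/A = 604.197 MeV / 81 = 7.459 MeV/nucleon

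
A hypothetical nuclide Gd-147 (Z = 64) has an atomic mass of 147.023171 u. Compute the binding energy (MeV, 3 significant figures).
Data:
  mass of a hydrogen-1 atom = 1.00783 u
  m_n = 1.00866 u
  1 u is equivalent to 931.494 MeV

1110 MeV

Total constituent mass: 64 × 1.00783 + 83 × 1.00866 = 148.21990 u
Δm = 148.21990 − 147.023171 = 1.196729 u
E_B = 1.196729 × 931.494 = 1114.75 MeV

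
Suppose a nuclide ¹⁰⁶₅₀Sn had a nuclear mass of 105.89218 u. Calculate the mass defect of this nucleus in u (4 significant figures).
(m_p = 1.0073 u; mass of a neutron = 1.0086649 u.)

With 50 protons and 56 neutrons (A = 106):
Total constituent mass: 50 × 1.0073 + 56 × 1.0086649 = 106.8502344 u
The mass defect is 106.8502344 − 105.89218 = 0.9580544 u.

0.9581 u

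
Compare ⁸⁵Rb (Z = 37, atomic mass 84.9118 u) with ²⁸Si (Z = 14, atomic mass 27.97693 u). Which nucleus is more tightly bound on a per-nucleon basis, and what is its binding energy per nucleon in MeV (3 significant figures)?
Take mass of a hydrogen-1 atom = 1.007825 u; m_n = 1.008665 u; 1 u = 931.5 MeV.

⁸⁵Rb; 8.70 MeV/nucleon

⁸⁵Rb: Σm = 37(1.007825) + 48(1.008665) = 85.705445 u; Δm = 0.793645 u; E_B = 739.28 MeV; E_B/A = 8.697 MeV
²⁸Si: Σm = 14(1.007825) + 14(1.008665) = 28.230860 u; Δm = 0.253930 u; E_B = 236.54 MeV; E_B/A = 8.448 MeV
⁸⁵Rb has the higher binding energy per nucleon, so it is the more tightly bound nucleus.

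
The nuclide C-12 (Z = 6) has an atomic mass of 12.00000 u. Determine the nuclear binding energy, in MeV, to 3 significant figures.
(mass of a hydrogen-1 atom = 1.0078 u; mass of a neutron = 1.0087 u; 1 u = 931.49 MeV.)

92.2 MeV

Z = 6, so N = A − Z = 12 − 6 = 6.
Mass of separated nucleons = 6(1.0078) + 6(1.0087) = 6.0468 + 6.0522 = 12.0990 u
The mass defect is 12.0990 − 12.00000 = 0.09900 u.
Converting to energy: 0.09900 u × 931.49 MeV/u = 92.2175 MeV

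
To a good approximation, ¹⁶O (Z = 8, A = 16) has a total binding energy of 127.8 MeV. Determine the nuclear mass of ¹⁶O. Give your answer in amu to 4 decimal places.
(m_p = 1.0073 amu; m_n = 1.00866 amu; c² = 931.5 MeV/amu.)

15.9905 amu

Mass defect = 127.8 MeV / (931.5 MeV/amu) = 0.137198 amu
Constituent mass = 8(1.0073) + 8(1.00866) = 16.12768 amu
Nuclear mass = 16.12768 − 0.137198 = 15.990482 amu ≈ 15.9905 amu (to 4 decimal places)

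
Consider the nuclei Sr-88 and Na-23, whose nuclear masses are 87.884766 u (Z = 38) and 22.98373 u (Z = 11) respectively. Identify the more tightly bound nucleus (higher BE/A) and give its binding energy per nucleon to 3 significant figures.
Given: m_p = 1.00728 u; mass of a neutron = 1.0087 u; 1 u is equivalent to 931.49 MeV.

Sr-88: Σm = 38(1.00728) + 50(1.0087) = 88.71164 u; Δm = 0.826874 u; E_B = 770.22 MeV; E_B/A = 8.753 MeV
Na-23: Σm = 11(1.00728) + 12(1.0087) = 23.18448 u; Δm = 0.20075 u; E_B = 187.00 MeV; E_B/A = 8.130 MeV
Sr-88 has the higher binding energy per nucleon, so it is the more tightly bound nucleus.

Sr-88; 8.75 MeV/nucleon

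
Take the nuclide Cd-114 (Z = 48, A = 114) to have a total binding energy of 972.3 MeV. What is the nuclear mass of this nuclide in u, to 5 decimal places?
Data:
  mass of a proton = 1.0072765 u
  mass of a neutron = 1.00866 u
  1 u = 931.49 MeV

Mass defect = 972.3 MeV / (931.49 MeV/u) = 1.0438115 u
Constituent mass = 48(1.0072765) + 66(1.00866) = 114.9208320 u
Nuclear mass = 114.9208320 − 1.0438115 = 113.8770205 u ≈ 113.87702 u (to 5 decimal places)

113.87702 u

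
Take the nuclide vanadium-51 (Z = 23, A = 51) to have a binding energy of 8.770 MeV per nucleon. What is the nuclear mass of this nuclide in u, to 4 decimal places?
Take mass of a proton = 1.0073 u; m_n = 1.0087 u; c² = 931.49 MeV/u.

Total binding energy = 51 × 8.770 = 447.270 MeV
Mass defect = 447.270 MeV / (931.49 MeV/u) = 0.480166 u
Constituent mass = 23(1.0073) + 28(1.0087) = 51.4115 u
Nuclear mass = 51.4115 − 0.480166 = 50.931334 u ≈ 50.9313 u (to 4 decimal places)

50.9313 u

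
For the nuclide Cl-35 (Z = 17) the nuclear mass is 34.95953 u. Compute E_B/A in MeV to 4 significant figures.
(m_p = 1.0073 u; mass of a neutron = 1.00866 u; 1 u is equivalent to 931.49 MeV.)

With 17 protons and 18 neutrons (A = 35):
Mass of separated nucleons = 17(1.0073) + 18(1.00866) = 17.1241 + 18.15588 = 35.27998 u
The mass defect is 35.27998 − 34.95953 = 0.32045 u.
E_B = 0.32045 × 931.49 = 298.496 MeV
Dividing by A = 35 gives 8.528 MeV per nucleon.

8.528 MeV/nucleon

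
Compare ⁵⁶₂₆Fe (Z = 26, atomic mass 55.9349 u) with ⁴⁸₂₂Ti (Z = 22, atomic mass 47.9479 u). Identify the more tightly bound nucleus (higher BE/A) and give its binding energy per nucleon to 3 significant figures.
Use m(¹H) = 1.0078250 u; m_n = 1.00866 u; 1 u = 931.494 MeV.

⁵⁶₂₆Fe: Σm = 26(1.0078250) + 30(1.00866) = 56.4632500 u; Δm = 0.5283500 u; E_B = 492.15 MeV; E_B/A = 8.788 MeV
⁴⁸₂₂Ti: Σm = 22(1.0078250) + 26(1.00866) = 48.3973100 u; Δm = 0.4494100 u; E_B = 418.62 MeV; E_B/A = 8.721 MeV
⁵⁶₂₆Fe has the higher binding energy per nucleon, so it is the more tightly bound nucleus.

⁵⁶₂₆Fe; 8.79 MeV/nucleon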